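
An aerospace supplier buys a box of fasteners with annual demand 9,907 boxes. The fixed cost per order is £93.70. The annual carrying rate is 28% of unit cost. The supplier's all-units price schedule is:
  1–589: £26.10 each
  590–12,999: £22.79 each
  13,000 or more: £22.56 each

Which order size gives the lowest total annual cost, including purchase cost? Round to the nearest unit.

Holding cost per unit per year at price C is H = 0.28·C.
Evaluate total cost at each tier's feasible EOQ or, if the EOQ is below the tier, at the tier's minimum quantity.
EOQ at £26.10 = 504.0 (feasible in tier 1): TC = 9,907×£26.10 + (9,907/504.0)×93.7 + (504.0/2)×0.28×£26.10 = £262,256.15.
EOQ at £22.79 = 539.4 < 590, so use break Q=590: TC = 9,907×£22.79 + (9,907/590.0)×93.7 + (590.0/2)×0.28×£22.79 = £229,236.35.
EOQ at £22.56 = 542.1 < 13000, so use break Q=13000: TC = 9,907×£22.56 + (9,907/13000.0)×93.7 + (13000.0/2)×0.28×£22.56 = £264,632.53.
Lowest total cost is £229,236.35 at Q = 590.0.

Q* ≈ 590 boxes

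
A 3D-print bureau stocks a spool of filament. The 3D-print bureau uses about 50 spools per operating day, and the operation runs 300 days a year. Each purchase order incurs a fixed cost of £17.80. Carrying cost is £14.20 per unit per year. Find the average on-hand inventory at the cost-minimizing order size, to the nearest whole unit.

Annual demand D = 50 × 300 = 15,000.
The optimal lot size = √(2DS/H) = √(2 × 15,000 × 17.8 / 14.2) ≈ 193.92.
Average inventory = Q*/2 ≈ 193.92 / 2 = 96.961.

Average inventory ≈ 97 spools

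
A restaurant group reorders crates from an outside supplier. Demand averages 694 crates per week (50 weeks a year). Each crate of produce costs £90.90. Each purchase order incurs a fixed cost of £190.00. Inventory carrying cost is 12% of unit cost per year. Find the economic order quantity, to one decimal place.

Q* ≈ 1,099.5 crates

Annual demand D = 694 × 50 = 34,700.
Holding cost H = 0.12 × £90.90 = £10.9080 per unit per year.
EOQ = √(2DS / H) = √(2 × 34,700 × 190 / 10.908).
= √(13,186,000 / 10.908) = √1,208,837.5504 ≈ 1099.471.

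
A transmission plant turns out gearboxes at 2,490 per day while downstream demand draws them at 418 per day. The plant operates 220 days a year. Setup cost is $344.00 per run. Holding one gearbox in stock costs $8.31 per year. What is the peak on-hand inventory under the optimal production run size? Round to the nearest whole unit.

I_max ≈ 2,517 gearboxes

Annual demand D = 418 × 220 = 91,960.
Production build-up factor (1 − d/p) = 1 − 418/2,490 = 0.8321.
Q* = √(2DS / (H(1 − d/p))) = √(2 × 91,960 × 344 / (8.31 × 0.8321)).
= √(63,268,480 / 6.915) ≈ 3024.809.
Maximum inventory = Q*(1 − d/p) = 3024.809 × 0.8321 ≈ 2517.030.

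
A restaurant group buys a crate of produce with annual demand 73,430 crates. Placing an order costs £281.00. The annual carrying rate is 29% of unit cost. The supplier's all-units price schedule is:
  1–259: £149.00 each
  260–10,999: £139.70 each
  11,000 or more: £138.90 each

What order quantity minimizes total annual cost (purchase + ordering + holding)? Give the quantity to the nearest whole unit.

Holding cost per unit per year at price C is H = 0.29·C.
For each price level, check whether its EOQ is feasible; otherwise the best quantity at that price is the breakpoint.
Tier 1 (£149.00): EOQ = 977.3 exceeds tier's upper bound 259, so this tier is dominated.
EOQ at £139.70 = 1009.3 (feasible in tier 2): TC = 73,430×£139.70 + (73,430/1009.3)×281 + (1009.3/2)×0.29×£139.70 = £10,299,059.59.
EOQ at £138.90 = 1012.2 < 11000, so use break Q=11000: TC = 73,430×£138.90 + (73,430/11000.0)×281 + (11000.0/2)×0.29×£138.90 = £10,422,848.30.
Lowest total cost is £10,299,059.59 at Q = 1009.3.

Q* ≈ 1,009 crates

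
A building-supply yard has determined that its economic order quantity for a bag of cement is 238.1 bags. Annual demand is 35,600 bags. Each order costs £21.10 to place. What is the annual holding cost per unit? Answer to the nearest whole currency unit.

H ≈ £26

Invert the EOQ relation Q*² = 2DS/H.
From Q* = √(2DS/H): H = 2DS / Q*² = 2 × 35,600 × 21.1 / 238.1² = 26.4999.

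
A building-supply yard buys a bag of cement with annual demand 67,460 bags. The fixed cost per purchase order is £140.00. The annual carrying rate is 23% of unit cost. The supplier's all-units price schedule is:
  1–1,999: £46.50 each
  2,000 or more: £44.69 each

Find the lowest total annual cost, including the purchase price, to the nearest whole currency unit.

TC* ≈ £3,029,788

Holding cost per unit per year at price C is H = 0.23·C.
Evaluate total cost at each tier's feasible EOQ or, if the EOQ is below the tier, at the tier's minimum quantity.
EOQ at £46.50 = 1329.0 (feasible in tier 1): TC = 67,460×£46.50 + (67,460/1329.0)×140 + (1329.0/2)×0.23×£46.50 = £3,151,103.22.
EOQ at £44.69 = 1355.6 < 2000, so use break Q=2000: TC = 67,460×£44.69 + (67,460/2000.0)×140 + (2000.0/2)×0.23×£44.69 = £3,029,788.30.
Lowest total cost among the candidates is at Q = 2000.0.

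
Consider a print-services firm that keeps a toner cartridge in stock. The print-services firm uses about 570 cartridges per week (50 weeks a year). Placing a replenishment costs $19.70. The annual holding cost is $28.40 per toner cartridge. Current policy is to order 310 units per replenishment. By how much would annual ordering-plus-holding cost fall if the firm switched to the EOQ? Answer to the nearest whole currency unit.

Annual demand D = 570 × 50 = 28,500.
EOQ = √(2DS/H) = √(2 × 28,500 × 19.7 / 28.4) ≈ 198.84.
Cost at Q* = (D/Q*)S + (Q*/2)H = √(2DSH) ≈ $5,647.16.
Cost at Q = 310: (28,500/310)×19.7 + (310/2)×28.4 = $1,811.13 + $4,402.00 = $6,213.13.
Excess = $6,213.13 − $5,647.16 = $565.97.

Extra cost ≈ $566 per year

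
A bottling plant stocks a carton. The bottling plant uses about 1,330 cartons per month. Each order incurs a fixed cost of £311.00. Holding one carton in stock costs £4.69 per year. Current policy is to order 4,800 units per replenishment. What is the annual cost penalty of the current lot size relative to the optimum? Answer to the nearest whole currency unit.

Annual demand D = 1,330 × 12 = 15,960.
EOQ = √(2DS/H) = √(2 × 15,960 × 311 / 4.69) ≈ 1454.87.
Cost at Q* = (D/Q*)S + (Q*/2)H = √(2DSH) ≈ £6,823.36.
Cost at Q = 4,800: (15,960/4,800)×311 + (4,800/2)×4.69 = £1,034.08 + £11,256.00 = £12,290.08.
Excess = £12,290.08 − £6,823.36 = £5,466.72.

Extra cost ≈ £5,467 per year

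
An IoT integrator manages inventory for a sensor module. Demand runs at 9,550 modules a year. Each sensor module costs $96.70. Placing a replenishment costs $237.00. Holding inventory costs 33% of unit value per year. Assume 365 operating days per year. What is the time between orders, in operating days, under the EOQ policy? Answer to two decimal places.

T ≈ 14.39 days

Holding cost H = 0.33 × $96.70 = $31.9110 per unit per year.
The optimal lot size = √(2DS/H) = √(2 × 9,550 × 237 / 31.911) ≈ 376.63.
Cycle time = Q*/D × 365 = 376.63 / 9,550 × 365 ≈ 14.395 days.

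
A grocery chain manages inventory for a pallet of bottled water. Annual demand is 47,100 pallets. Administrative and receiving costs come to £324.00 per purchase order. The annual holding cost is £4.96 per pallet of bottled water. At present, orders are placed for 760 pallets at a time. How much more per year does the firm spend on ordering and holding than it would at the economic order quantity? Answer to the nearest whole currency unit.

Extra cost ≈ £9,660 per year

EOQ = √(2DS/H) = √(2 × 47,100 × 324 / 4.96) ≈ 2480.60.
Cost at Q* = (D/Q*)S + (Q*/2)H = √(2DSH) ≈ £12,303.79.
Cost at Q = 760: (47,100/760)×324 + (760/2)×4.96 = £20,079.47 + £1,884.80 = £21,964.27.
Excess = £21,964.27 − £12,303.79 = £9,660.49.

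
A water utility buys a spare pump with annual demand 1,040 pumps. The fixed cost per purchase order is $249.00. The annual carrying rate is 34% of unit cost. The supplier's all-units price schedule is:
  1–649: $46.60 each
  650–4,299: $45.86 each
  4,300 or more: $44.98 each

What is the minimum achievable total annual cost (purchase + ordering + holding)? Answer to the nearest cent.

TC* ≈ $51,328.60

Holding cost per unit per year at price C is H = 0.34·C.
Candidates are each tier's EOQ (if it falls in that tier) and each price-break quantity.
EOQ at $46.60 = 180.8 (feasible in tier 1): TC = 1,040×$46.60 + (1,040/180.8)×249 + (180.8/2)×0.34×$46.60 = $51,328.60.
EOQ at $45.86 = 182.3 < 650, so use break Q=650: TC = 1,040×$45.86 + (1,040/650.0)×249 + (650.0/2)×0.34×$45.86 = $53,160.33.
EOQ at $44.98 = 184.0 < 4300, so use break Q=4300: TC = 1,040×$44.98 + (1,040/4300.0)×249 + (4300.0/2)×0.34×$44.98 = $79,719.80.
Lowest total cost among the candidates is at Q = 180.8.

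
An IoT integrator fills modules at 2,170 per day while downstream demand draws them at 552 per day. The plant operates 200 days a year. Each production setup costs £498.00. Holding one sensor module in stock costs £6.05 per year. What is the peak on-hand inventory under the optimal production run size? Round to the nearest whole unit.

I_max ≈ 3,681 modules

Annual demand D = 552 × 200 = 110,400.
Production build-up factor (1 − d/p) = 1 − 552/2,170 = 0.7456.
Q* = √(2DS / (H(1 − d/p))) = √(2 × 110,400 × 498 / (6.05 × 0.7456)).
= √(109,958,400 / 4.511) ≈ 4937.159.
Maximum inventory = Q*(1 − d/p) = 4937.159 × 0.7456 ≈ 3681.255.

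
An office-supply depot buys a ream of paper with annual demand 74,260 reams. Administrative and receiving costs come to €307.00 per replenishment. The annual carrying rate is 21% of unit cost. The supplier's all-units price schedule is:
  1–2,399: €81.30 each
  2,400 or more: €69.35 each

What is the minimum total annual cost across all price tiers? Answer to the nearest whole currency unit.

TC* ≈ €5,176,906

Holding cost per unit per year at price C is H = 0.21·C.
For each price level, check whether its EOQ is feasible; otherwise the best quantity at that price is the breakpoint.
EOQ at €81.30 = 1634.2 (feasible in tier 1): TC = 74,260×€81.30 + (74,260/1634.2)×307 + (1634.2/2)×0.21×€81.30 = €6,065,238.80.
EOQ at €69.35 = 1769.4 < 2400, so use break Q=2400: TC = 74,260×€69.35 + (74,260/2400.0)×307 + (2400.0/2)×0.21×€69.35 = €5,176,906.29.
Lowest total cost among the candidates is at Q = 2400.0.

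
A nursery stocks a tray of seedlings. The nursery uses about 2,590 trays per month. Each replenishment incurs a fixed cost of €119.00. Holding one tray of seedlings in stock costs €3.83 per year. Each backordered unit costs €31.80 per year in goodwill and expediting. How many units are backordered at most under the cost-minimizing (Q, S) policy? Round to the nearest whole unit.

S* ≈ 158 trays

Annual demand D = 2,590 × 12 = 31,080.
With planned backorders, Q* = √(2DS/H) · √((H+B)/B).
√(2DS/H) = √(2 × 31,080 × 119 / 3.83) = 1389.727.
√((H+B)/B) = √((3.83+31.8)/31.8) = 1.0585.
Q* ≈ 1471.038.
S* = Q* · H/(H+B) = 1471.038 × 3.83/35.63 ≈ 158.127.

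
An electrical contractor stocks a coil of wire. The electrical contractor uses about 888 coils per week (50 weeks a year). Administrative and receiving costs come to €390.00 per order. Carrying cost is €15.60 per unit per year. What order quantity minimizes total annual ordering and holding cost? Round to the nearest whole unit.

Annual demand D = 888 × 50 = 44,400.
EOQ = √(2DS / H) = √(2 × 44,400 × 390 / 15.6).
= √(34,632,000 / 15.6) = √2,220,000 ≈ 1489.966.

Q* ≈ 1,490 coils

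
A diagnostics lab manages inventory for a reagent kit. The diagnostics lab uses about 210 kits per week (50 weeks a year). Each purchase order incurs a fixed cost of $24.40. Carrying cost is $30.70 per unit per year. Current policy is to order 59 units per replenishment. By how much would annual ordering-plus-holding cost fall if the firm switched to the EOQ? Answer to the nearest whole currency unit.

Extra cost ≈ $1,282 per year

Annual demand D = 210 × 50 = 10,500.
EOQ = √(2DS/H) = √(2 × 10,500 × 24.4 / 30.7) ≈ 129.19.
Cost at Q* = (D/Q*)S + (Q*/2)H = √(2DSH) ≈ $3,966.19.
Cost at Q = 59: (10,500/59)×24.4 + (59/2)×30.7 = $4,342.37 + $905.65 = $5,248.02.
Excess = $5,248.02 − $3,966.19 = $1,281.83.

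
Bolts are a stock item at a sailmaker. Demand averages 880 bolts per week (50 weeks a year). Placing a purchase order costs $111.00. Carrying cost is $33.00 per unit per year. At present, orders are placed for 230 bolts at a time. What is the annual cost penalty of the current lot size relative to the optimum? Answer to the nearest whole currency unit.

Annual demand D = 880 × 50 = 44,000.
EOQ = √(2DS/H) = √(2 × 44,000 × 111 / 33) ≈ 544.06.
Cost at Q* = (D/Q*)S + (Q*/2)H = √(2DSH) ≈ $17,953.94.
Cost at Q = 230: (44,000/230)×111 + (230/2)×33 = $21,234.78 + $3,795.00 = $25,029.78.
Excess = $25,029.78 − $17,953.94 = $7,075.84.

Extra cost ≈ $7,076 per year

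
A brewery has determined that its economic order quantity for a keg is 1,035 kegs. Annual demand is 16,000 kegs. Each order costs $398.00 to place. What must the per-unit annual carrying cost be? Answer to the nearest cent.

H ≈ $11.89

Invert the EOQ relation Q*² = 2DS/H.
From Q* = √(2DS/H): H = 2DS / Q*² = 2 × 16,000 × 398 / 1,035² = 11.8892.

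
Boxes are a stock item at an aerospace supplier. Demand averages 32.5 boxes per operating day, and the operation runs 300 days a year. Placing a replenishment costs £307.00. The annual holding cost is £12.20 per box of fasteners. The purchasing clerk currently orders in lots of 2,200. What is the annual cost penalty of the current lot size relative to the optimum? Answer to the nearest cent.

Extra cost ≈ £6,234.50 per year

Annual demand D = 32.5 × 300 = 9,750.
EOQ = √(2DS/H) = √(2 × 9,750 × 307 / 12.2) ≈ 700.50.
Cost at Q* = (D/Q*)S + (Q*/2)H = √(2DSH) ≈ £8,546.07.
Cost at Q = 2,200: (9,750/2,200)×307 + (2,200/2)×12.2 = £1,360.57 + £13,420.00 = £14,780.57.
Excess = £14,780.57 − £8,546.07 = £6,234.50.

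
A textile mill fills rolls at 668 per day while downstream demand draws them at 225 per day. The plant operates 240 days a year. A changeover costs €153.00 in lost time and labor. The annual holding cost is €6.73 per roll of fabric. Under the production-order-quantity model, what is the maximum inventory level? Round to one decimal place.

I_max ≈ 1,276.0 rolls

Annual demand D = 225 × 240 = 54,000.
Production build-up factor (1 − d/p) = 1 − 225/668 = 0.6632.
Q* = √(2DS / (H(1 − d/p))) = √(2 × 54,000 × 153 / (6.73 × 0.6632)).
= √(16,524,000 / 4.4632) ≈ 1924.139.
Maximum inventory = Q*(1 − d/p) = 1924.139 × 0.6632 ≈ 1276.038.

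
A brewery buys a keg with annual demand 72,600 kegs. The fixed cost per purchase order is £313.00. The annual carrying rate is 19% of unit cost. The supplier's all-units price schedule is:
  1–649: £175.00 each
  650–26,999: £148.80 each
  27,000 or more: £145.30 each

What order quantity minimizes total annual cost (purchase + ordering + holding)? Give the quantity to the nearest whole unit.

Holding cost per unit per year at price C is H = 0.19·C.
For each price level, check whether its EOQ is feasible; otherwise the best quantity at that price is the breakpoint.
Tier 1 (£175.00): EOQ = 1169.1 exceeds tier's upper bound 649, so this tier is dominated.
EOQ at £148.80 = 1267.9 (feasible in tier 2): TC = 72,600×£148.80 + (72,600/1267.9)×313 + (1267.9/2)×0.19×£148.80 = £10,838,725.43.
EOQ at £145.30 = 1283.1 < 27000, so use break Q=27000: TC = 72,600×£145.30 + (72,600/27000.0)×313 + (27000.0/2)×0.19×£145.30 = £10,922,316.12.
Lowest total cost is £10,838,725.43 at Q = 1267.9.

Q* ≈ 1,268 kegs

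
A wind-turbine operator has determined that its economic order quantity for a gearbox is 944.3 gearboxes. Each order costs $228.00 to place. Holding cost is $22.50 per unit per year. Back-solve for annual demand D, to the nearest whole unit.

D ≈ 43,998 gearboxes per year

Squaring Q* = √(2DS/H) gives Q*² = 2DS/H.
From Q* = √(2DS/H): D = Q*²H / (2S) = 944.3² × 22.5 / (2 × 228) = 43998.478.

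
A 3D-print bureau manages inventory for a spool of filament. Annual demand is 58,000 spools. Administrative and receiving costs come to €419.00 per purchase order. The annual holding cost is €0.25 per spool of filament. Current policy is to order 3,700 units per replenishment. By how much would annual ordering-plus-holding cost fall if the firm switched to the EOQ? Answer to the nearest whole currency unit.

EOQ = √(2DS/H) = √(2 × 58,000 × 419 / 0.25) ≈ 13943.31.
Cost at Q* = (D/Q*)S + (Q*/2)H = √(2DSH) ≈ €3,485.83.
Cost at Q = 3,700: (58,000/3,700)×419 + (3,700/2)×0.25 = €6,568.11 + €462.50 = €7,030.61.
Excess = €7,030.61 − €3,485.83 = €3,544.78.

Extra cost ≈ €3,545 per year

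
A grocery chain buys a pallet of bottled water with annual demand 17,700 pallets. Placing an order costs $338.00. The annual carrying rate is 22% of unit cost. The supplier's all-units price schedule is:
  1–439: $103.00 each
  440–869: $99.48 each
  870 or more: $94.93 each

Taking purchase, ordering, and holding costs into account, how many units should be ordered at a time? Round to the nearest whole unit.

Q* ≈ 870 pallets

Holding cost per unit per year at price C is H = 0.22·C.
Evaluate total cost at each tier's feasible EOQ or, if the EOQ is below the tier, at the tier's minimum quantity.
Tier 1 ($103.00): EOQ = 726.7 exceeds tier's upper bound 439, so this tier is dominated.
EOQ at $99.48 = 739.4 (feasible in tier 2): TC = 17,700×$99.48 + (17,700/739.4)×338 + (739.4/2)×0.22×$99.48 = $1,776,978.26.
EOQ at $94.93 = 756.9 < 870, so use break Q=870: TC = 17,700×$94.93 + (17,700/870.0)×338 + (870.0/2)×0.22×$94.93 = $1,696,222.35.
Lowest total cost is $1,696,222.35 at Q = 870.0.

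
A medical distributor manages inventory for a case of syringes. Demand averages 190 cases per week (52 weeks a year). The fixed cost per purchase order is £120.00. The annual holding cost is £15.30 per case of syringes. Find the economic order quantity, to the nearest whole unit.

Q* ≈ 394 cases

Annual demand D = 190 × 52 = 9,880.
EOQ = √(2DS / H) = √(2 × 9,880 × 120 / 15.3).
= √(2,371,200 / 15.3) = √154,980.3922 ≈ 393.675.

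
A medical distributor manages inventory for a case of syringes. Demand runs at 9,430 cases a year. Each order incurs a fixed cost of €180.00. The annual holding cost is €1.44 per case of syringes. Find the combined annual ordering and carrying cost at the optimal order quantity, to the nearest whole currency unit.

The optimal lot size = √(2DS/H) = √(2 × 9,430 × 180 / 1.44) ≈ 1535.42.
At Q*, ordering cost (D/Q*)S equals holding cost (Q*/2)H, each = √(DSH/2).
Minimum total = √(2DSH) = √(2 × 9,430 × 180 × 1.44) ≈ 2210.998.

TC* ≈ €2,211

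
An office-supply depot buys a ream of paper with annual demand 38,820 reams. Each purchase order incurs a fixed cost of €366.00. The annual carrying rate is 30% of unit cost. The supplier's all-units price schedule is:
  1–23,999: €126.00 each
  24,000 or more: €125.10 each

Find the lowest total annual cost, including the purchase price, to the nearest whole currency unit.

TC* ≈ €4,924,094

Holding cost per unit per year at price C is H = 0.30·C.
For each price level, check whether its EOQ is feasible; otherwise the best quantity at that price is the breakpoint.
EOQ at €126.00 = 867.0 (feasible in tier 1): TC = 38,820×€126.00 + (38,820/867.0)×366 + (867.0/2)×0.30×€126.00 = €4,924,093.98.
EOQ at €125.10 = 870.1 < 24000, so use break Q=24000: TC = 38,820×€125.10 + (38,820/24000.0)×366 + (24000.0/2)×0.30×€125.10 = €5,307,334.00.
Lowest total cost among the candidates is at Q = 867.0.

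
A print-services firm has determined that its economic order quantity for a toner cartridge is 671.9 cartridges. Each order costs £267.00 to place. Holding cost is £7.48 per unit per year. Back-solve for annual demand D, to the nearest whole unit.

D ≈ 6,324 cartridges per year

Squaring Q* = √(2DS/H) gives Q*² = 2DS/H.
From Q* = √(2DS/H): D = Q*²H / (2S) = 671.9² × 7.48 / (2 × 267) = 6323.676.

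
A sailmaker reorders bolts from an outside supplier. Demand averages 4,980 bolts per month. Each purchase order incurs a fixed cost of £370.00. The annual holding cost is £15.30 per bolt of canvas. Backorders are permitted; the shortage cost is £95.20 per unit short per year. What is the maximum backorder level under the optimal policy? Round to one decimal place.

Annual demand D = 4,980 × 12 = 59,760.
With planned backorders, Q* = √(2DS/H) · √((H+B)/B).
√(2DS/H) = √(2 × 59,760 × 370 / 15.3) = 1700.104.
√((H+B)/B) = √((15.3+95.2)/95.2) = 1.0774.
Q* ≈ 1831.631.
S* = Q* · H/(H+B) = 1831.631 × 15.3/110.5 ≈ 253.611.

S* ≈ 253.6 bolts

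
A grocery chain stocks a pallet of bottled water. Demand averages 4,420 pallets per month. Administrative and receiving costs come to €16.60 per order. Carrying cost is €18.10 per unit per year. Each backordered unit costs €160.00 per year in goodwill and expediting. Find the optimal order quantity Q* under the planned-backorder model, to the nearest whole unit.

Q* ≈ 329 pallets

Annual demand D = 4,420 × 12 = 53,040.
With planned backorders, Q* = √(2DS/H) · √((H+B)/B).
√(2DS/H) = √(2 × 53,040 × 16.6 / 18.1) = 311.912.
√((H+B)/B) = √((18.1+160)/160) = 1.0550.
Q* ≈ 329.082.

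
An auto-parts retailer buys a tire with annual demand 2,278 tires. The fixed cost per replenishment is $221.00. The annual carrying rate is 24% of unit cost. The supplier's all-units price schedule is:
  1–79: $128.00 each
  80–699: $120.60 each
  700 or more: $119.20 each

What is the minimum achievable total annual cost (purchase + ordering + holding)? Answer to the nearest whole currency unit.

Holding cost per unit per year at price C is H = 0.24·C.
Evaluate total cost at each tier's feasible EOQ or, if the EOQ is below the tier, at the tier's minimum quantity.
Tier 1 ($128.00): EOQ = 181.0 exceeds tier's upper bound 79, so this tier is dominated.
EOQ at $120.60 = 186.5 (feasible in tier 2): TC = 2,278×$120.60 + (2,278/186.5)×221 + (186.5/2)×0.24×$120.60 = $280,125.23.
EOQ at $119.20 = 187.6 < 700, so use break Q=700: TC = 2,278×$119.20 + (2,278/700.0)×221 + (700.0/2)×0.24×$119.20 = $282,269.60.
Lowest total cost among the candidates is at Q = 186.5.

TC* ≈ $280,125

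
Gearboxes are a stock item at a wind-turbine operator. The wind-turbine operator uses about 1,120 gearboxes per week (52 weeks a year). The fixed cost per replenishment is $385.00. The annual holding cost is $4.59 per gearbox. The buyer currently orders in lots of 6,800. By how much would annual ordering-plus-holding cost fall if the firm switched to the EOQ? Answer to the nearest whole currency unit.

Annual demand D = 1,120 × 52 = 58,240.
EOQ = √(2DS/H) = √(2 × 58,240 × 385 / 4.59) ≈ 3125.72.
Cost at Q* = (D/Q*)S + (Q*/2)H = √(2DSH) ≈ $14,347.04.
Cost at Q = 6,800: (58,240/6,800)×385 + (6,800/2)×4.59 = $3,297.41 + $15,606.00 = $18,903.41.
Excess = $18,903.41 − $14,347.04 = $4,556.37.

Extra cost ≈ $4,556 per year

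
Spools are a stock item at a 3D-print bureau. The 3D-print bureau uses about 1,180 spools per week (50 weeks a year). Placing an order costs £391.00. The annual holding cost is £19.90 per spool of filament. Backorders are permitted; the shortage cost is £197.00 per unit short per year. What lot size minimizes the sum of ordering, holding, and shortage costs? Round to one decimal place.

Q* ≈ 1,597.7 spools

Annual demand D = 1,180 × 50 = 59,000.
With planned backorders, Q* = √(2DS/H) · √((H+B)/B).
√(2DS/H) = √(2 × 59,000 × 391 / 19.9) = 1522.660.
√((H+B)/B) = √((19.9+197)/197) = 1.0493.
Q* ≈ 1597.716.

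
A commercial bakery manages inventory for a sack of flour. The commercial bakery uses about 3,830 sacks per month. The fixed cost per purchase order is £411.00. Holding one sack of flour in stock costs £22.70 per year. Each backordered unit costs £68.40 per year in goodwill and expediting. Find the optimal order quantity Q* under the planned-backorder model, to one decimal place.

Q* ≈ 1,488.8 sacks

Annual demand D = 3,830 × 12 = 45,960.
With planned backorders, Q* = √(2DS/H) · √((H+B)/B).
√(2DS/H) = √(2 × 45,960 × 411 / 22.7) = 1290.069.
√((H+B)/B) = √((22.7+68.4)/68.4) = 1.1541.
Q* ≈ 1488.827.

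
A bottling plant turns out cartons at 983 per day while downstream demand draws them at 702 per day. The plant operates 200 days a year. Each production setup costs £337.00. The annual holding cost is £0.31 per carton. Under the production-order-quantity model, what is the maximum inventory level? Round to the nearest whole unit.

I_max ≈ 9,341 cartons

Annual demand D = 702 × 200 = 140,400.
Production build-up factor (1 − d/p) = 1 − 702/983 = 0.2859.
Q* = √(2DS / (H(1 − d/p))) = √(2 × 140,400 × 337 / (0.31 × 0.2859)).
= √(94,629,600 / 0.0886) ≈ 32678.059.
Maximum inventory = Q*(1 − d/p) = 32678.059 × 0.2859 ≈ 9341.337.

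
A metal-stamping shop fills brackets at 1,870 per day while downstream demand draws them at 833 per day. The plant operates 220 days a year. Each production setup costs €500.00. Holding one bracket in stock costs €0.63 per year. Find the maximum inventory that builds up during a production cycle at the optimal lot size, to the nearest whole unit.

Annual demand D = 833 × 220 = 183,260.
Production build-up factor (1 − d/p) = 1 − 833/1,870 = 0.5545.
Q* = √(2DS / (H(1 − d/p))) = √(2 × 183,260 × 500 / (0.63 × 0.5545)).
= √(183,260,000 / 0.3494) ≈ 22903.138.
Maximum inventory = Q*(1 − d/p) = 22903.138 × 0.5545 ≈ 12700.831.

I_max ≈ 12,701 brackets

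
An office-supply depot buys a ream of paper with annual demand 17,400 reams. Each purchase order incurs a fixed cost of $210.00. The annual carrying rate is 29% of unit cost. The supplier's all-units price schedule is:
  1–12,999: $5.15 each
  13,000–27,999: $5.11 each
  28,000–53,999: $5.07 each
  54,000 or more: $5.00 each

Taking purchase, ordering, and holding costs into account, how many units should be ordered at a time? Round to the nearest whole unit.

Holding cost per unit per year at price C is H = 0.29·C.
Evaluate total cost at each tier's feasible EOQ or, if the EOQ is below the tier, at the tier's minimum quantity.
EOQ at $5.15 = 2212.1 (feasible in tier 1): TC = 17,400×$5.15 + (17,400/2212.1)×210 + (2212.1/2)×0.29×$5.15 = $92,913.71.
EOQ at $5.11 = 2220.7 < 13000, so use break Q=13000: TC = 17,400×$5.11 + (17,400/13000.0)×210 + (13000.0/2)×0.29×$5.11 = $98,827.43.
EOQ at $5.07 = 2229.4 < 28000, so use break Q=28000: TC = 17,400×$5.07 + (17,400/28000.0)×210 + (28000.0/2)×0.29×$5.07 = $108,932.70.
EOQ at $5.00 = 2245.0 < 54000, so use break Q=54000: TC = 17,400×$5.00 + (17,400/54000.0)×210 + (54000.0/2)×0.29×$5.00 = $126,217.67.
Lowest total cost is $92,913.71 at Q = 2212.1.

Q* ≈ 2,212 reams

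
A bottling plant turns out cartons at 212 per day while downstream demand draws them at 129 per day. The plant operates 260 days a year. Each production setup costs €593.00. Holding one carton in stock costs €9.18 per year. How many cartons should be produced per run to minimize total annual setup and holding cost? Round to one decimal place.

Annual demand D = 129 × 260 = 33,540.
Production build-up factor (1 − d/p) = 1 − 129/212 = 0.3915.
Q* = √(2DS / (H(1 − d/p))) = √(2 × 33,540 × 593 / (9.18 × 0.3915)).
= √(39,778,440 / 3.5941) ≈ 3326.836.

Q* ≈ 3,326.8 cartons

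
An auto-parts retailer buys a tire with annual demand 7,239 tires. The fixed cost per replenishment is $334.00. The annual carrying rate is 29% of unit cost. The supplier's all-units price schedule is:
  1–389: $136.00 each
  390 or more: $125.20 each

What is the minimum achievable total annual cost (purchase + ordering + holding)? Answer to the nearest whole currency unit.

TC* ≈ $919,602

Holding cost per unit per year at price C is H = 0.29·C.
Evaluate total cost at each tier's feasible EOQ or, if the EOQ is below the tier, at the tier's minimum quantity.
EOQ at $136.00 = 350.2 (feasible in tier 1): TC = 7,239×$136.00 + (7,239/350.2)×334 + (350.2/2)×0.29×$136.00 = $998,314.07.
EOQ at $125.20 = 364.9 < 390, so use break Q=390: TC = 7,239×$125.20 + (7,239/390.0)×334 + (390.0/2)×0.29×$125.20 = $919,602.41.
Lowest total cost among the candidates is at Q = 390.0.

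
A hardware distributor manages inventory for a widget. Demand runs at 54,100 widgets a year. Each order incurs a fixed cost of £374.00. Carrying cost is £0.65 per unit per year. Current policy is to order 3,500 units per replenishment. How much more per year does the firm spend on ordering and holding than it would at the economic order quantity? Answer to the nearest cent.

EOQ = √(2DS/H) = √(2 × 54,100 × 374 / 0.65) ≈ 7890.29.
Cost at Q* = (D/Q*)S + (Q*/2)H = √(2DSH) ≈ £5,128.69.
Cost at Q = 3,500: (54,100/3,500)×374 + (3,500/2)×0.65 = £5,780.97 + £1,137.50 = £6,918.47.
Excess = £6,918.47 − £5,128.69 = £1,789.79.

Extra cost ≈ £1,789.79 per year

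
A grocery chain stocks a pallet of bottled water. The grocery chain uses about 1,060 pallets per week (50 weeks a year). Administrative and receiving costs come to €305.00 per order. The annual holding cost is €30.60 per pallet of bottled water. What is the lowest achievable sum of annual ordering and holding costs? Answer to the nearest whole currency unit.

TC* ≈ €31,453

Annual demand D = 1,060 × 50 = 53,000.
EOQ = √(2DS/H) = √(2 × 53,000 × 305 / 30.6) ≈ 1027.88.
At Q*, ordering cost (D/Q*)S equals holding cost (Q*/2)H, each = √(DSH/2).
Minimum total = √(2DSH) = √(2 × 53,000 × 305 × 30.6) ≈ 31453.108.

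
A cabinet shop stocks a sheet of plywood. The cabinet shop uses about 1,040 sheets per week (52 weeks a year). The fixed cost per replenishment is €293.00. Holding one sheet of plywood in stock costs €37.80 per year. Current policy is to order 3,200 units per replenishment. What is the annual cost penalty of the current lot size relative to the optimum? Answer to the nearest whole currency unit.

Extra cost ≈ €30,821 per year

Annual demand D = 1,040 × 52 = 54,080.
EOQ = √(2DS/H) = √(2 × 54,080 × 293 / 37.8) ≈ 915.63.
Cost at Q* = (D/Q*)S + (Q*/2)H = √(2DSH) ≈ €34,610.91.
Cost at Q = 3,200: (54,080/3,200)×293 + (3,200/2)×37.8 = €4,951.70 + €60,480.00 = €65,431.70.
Excess = €65,431.70 − €34,610.91 = €30,820.79.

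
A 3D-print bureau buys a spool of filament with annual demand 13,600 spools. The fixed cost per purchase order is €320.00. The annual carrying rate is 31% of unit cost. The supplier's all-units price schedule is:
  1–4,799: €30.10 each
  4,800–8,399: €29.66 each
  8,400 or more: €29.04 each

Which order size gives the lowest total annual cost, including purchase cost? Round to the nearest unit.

Holding cost per unit per year at price C is H = 0.31·C.
Evaluate total cost at each tier's feasible EOQ or, if the EOQ is below the tier, at the tier's minimum quantity.
EOQ at €30.10 = 965.8 (feasible in tier 1): TC = 13,600×€30.10 + (13,600/965.8)×320 + (965.8/2)×0.31×€30.10 = €418,372.05.
EOQ at €29.66 = 973.0 < 4800, so use break Q=4800: TC = 13,600×€29.66 + (13,600/4800.0)×320 + (4800.0/2)×0.31×€29.66 = €426,349.71.
EOQ at €29.04 = 983.3 < 8400, so use break Q=8400: TC = 13,600×€29.04 + (13,600/8400.0)×320 + (8400.0/2)×0.31×€29.04 = €433,272.18.
Lowest total cost is €418,372.05 at Q = 965.8.

Q* ≈ 966 spools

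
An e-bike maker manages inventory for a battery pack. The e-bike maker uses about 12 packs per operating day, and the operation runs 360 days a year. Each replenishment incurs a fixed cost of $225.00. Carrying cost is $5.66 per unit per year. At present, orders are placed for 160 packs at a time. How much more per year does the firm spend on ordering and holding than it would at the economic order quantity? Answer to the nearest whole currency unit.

Annual demand D = 12 × 360 = 4,320.
EOQ = √(2DS/H) = √(2 × 4,320 × 225 / 5.66) ≈ 586.06.
Cost at Q* = (D/Q*)S + (Q*/2)H = √(2DSH) ≈ $3,317.08.
Cost at Q = 160: (4,320/160)×225 + (160/2)×5.66 = $6,075.00 + $452.80 = $6,527.80.
Excess = $6,527.80 − $3,317.08 = $3,210.72.

Extra cost ≈ $3,211 per year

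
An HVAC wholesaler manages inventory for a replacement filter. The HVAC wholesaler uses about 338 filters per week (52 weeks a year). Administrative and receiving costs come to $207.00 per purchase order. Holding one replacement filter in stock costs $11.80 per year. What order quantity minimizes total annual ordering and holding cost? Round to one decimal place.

Annual demand D = 338 × 52 = 17,576.
EOQ = √(2DS / H) = √(2 × 17,576 × 207 / 11.8).
= √(7,276,464 / 11.8) = √616,649.4915 ≈ 785.270.

Q* ≈ 785.3 filters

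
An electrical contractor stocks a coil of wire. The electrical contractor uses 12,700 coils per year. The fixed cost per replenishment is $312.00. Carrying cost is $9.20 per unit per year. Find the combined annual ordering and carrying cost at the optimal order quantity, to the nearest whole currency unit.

TC* ≈ $8,539

Q* = √(2DS/H) = √(2 × 12,700 × 312 / 9.2) ≈ 928.11.
At Q*, ordering cost (D/Q*)S equals holding cost (Q*/2)H, each = √(DSH/2).
Minimum total = √(2DSH) = √(2 × 12,700 × 312 × 9.2) ≈ 8538.628.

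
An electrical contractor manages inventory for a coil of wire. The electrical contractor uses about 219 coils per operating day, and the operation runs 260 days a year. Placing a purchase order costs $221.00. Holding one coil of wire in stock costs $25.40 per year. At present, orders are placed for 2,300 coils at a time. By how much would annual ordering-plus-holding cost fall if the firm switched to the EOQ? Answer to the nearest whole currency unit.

Annual demand D = 219 × 260 = 56,940.
EOQ = √(2DS/H) = √(2 × 56,940 × 221 / 25.4) ≈ 995.41.
Cost at Q* = (D/Q*)S + (Q*/2)H = √(2DSH) ≈ $25,283.47.
Cost at Q = 2,300: (56,940/2,300)×221 + (2,300/2)×25.4 = $5,471.19 + $29,210.00 = $34,681.19.
Excess = $34,681.19 − $25,283.47 = $9,397.72.

Extra cost ≈ $9,398 per year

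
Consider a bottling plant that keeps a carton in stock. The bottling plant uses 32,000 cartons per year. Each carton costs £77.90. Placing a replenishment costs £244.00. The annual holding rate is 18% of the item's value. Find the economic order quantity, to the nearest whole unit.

Holding cost H = 0.18 × £77.90 = £14.0220 per unit per year.
EOQ = √(2DS / H) = √(2 × 32,000 × 244 / 14.022).
= √(15,616,000 / 14.022) = √1,113,678.5052 ≈ 1055.310.

Q* ≈ 1,055 cartons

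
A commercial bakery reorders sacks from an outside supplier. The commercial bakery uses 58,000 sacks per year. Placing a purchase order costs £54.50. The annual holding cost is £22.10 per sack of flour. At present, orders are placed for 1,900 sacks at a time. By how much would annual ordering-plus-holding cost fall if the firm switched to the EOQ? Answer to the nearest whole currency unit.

EOQ = √(2DS/H) = √(2 × 58,000 × 54.5 / 22.1) ≈ 534.85.
Cost at Q* = (D/Q*)S + (Q*/2)H = √(2DSH) ≈ £11,820.16.
Cost at Q = 1,900: (58,000/1,900)×54.5 + (1,900/2)×22.1 = £1,663.68 + £20,995.00 = £22,658.68.
Excess = £22,658.68 − £11,820.16 = £10,838.52.

Extra cost ≈ £10,839 per year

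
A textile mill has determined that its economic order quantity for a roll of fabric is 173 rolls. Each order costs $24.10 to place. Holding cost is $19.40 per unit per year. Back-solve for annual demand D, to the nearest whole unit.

D ≈ 12,046 rolls per year

The basic EOQ model gives Q* = √(2DS/H); rearrange for the unknown.
From Q* = √(2DS/H): D = Q*²H / (2S) = 173² × 19.4 / (2 × 24.1) = 12046.112.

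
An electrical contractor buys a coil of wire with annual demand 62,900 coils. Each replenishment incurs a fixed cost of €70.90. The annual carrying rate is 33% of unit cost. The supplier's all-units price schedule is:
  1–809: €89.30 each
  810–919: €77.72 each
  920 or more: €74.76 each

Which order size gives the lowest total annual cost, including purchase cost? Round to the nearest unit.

Holding cost per unit per year at price C is H = 0.33·C.
Candidates are each tier's EOQ (if it falls in that tier) and each price-break quantity.
EOQ at €89.30 = 550.1 (feasible in tier 1): TC = 62,900×€89.30 + (62,900/550.1)×70.9 + (550.1/2)×0.33×€89.30 = €5,633,182.36.
EOQ at €77.72 = 589.7 < 810, so use break Q=810: TC = 62,900×€77.72 + (62,900/810.0)×70.9 + (810.0/2)×0.33×€77.72 = €4,904,480.97.
EOQ at €74.76 = 601.3 < 920, so use break Q=920: TC = 62,900×€74.76 + (62,900/920.0)×70.9 + (920.0/2)×0.33×€74.76 = €4,718,599.97.
Lowest total cost is €4,718,599.97 at Q = 920.0.

Q* ≈ 920 coils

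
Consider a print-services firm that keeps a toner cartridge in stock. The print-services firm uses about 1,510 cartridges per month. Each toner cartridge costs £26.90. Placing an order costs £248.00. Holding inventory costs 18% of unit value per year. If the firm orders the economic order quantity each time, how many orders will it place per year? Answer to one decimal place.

Annual demand D = 1,510 × 12 = 18,120.
Holding cost H = 0.18 × £26.90 = £4.8420 per unit per year.
The optimal lot size = √(2DS/H) = √(2 × 18,120 × 248 / 4.842) ≈ 1362.41.
Orders per year = D / Q* = 18,120 / 1362.41 ≈ 13.300.

N ≈ 13.3 orders per year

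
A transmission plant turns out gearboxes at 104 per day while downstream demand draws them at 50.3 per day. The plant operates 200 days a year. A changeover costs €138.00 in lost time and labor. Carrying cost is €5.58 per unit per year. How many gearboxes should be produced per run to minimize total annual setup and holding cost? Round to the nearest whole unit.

Annual demand D = 50.3 × 200 = 10,060.
Production build-up factor (1 − d/p) = 1 − 50.3/104 = 0.5163.
Q* = √(2DS / (H(1 − d/p))) = √(2 × 10,060 × 138 / (5.58 × 0.5163)).
= √(2,776,560 / 2.8812) ≈ 981.671.

Q* ≈ 982 gearboxes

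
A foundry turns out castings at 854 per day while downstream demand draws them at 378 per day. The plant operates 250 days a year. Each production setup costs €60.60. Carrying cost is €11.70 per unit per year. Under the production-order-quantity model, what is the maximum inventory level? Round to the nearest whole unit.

I_max ≈ 739 castings

Annual demand D = 378 × 250 = 94,500.
Production build-up factor (1 − d/p) = 1 − 378/854 = 0.5574.
Q* = √(2DS / (H(1 − d/p))) = √(2 × 94,500 × 60.6 / (11.7 × 0.5574)).
= √(11,453,400 / 6.5213) ≈ 1325.256.
Maximum inventory = Q*(1 − d/p) = 1325.256 × 0.5574 ≈ 738.667.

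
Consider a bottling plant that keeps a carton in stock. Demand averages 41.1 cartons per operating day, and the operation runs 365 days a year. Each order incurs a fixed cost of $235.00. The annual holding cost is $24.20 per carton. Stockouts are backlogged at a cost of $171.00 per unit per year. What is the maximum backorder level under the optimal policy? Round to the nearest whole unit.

S* ≈ 71 cartons

Annual demand D = 41.1 × 365 = 15,001.5.
With planned backorders, Q* = √(2DS/H) · √((H+B)/B).
√(2DS/H) = √(2 × 15,001.5 × 235 / 24.2) = 539.770.
√((H+B)/B) = √((24.2+171)/171) = 1.0684.
Q* ≈ 576.701.
S* = Q* · H/(H+B) = 576.701 × 24.2/195.2 ≈ 71.497.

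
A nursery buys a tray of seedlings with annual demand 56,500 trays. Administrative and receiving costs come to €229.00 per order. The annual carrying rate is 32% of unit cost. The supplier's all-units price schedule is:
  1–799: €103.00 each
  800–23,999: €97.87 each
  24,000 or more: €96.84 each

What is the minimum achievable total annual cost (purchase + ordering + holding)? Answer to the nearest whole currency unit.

Holding cost per unit per year at price C is H = 0.32·C.
Candidates are each tier's EOQ (if it falls in that tier) and each price-break quantity.
Tier 1 (€103.00): EOQ = 886.1 exceeds tier's upper bound 799, so this tier is dominated.
EOQ at €97.87 = 909.0 (feasible in tier 2): TC = 56,500×€97.87 + (56,500/909.0)×229 + (909.0/2)×0.32×€97.87 = €5,558,122.99.
EOQ at €96.84 = 913.8 < 24000, so use break Q=24000: TC = 56,500×€96.84 + (56,500/24000.0)×229 + (24000.0/2)×0.32×€96.84 = €5,843,864.70.
Lowest total cost among the candidates is at Q = 909.0.

TC* ≈ €5,558,123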